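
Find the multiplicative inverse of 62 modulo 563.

gcd(563, 62) = 1  (563 = 9*62 + 5, 62 = 12*5 + 2, 5 = 2*2 + 1, 2 = 2*1).
Back-substituting, 62*(-227) + 563*(25) = 1.
So 62*-227 ≡ 1 (mod 563), and -227 mod 563 = 336.

336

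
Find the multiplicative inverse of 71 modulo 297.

gcd(297, 71) = 1  (297 = 4·71 + 13, 71 = 5·13 + 6, 13 = 2·6 + 1, 6 = 6·1).
Back-substituting, 71·(-46) + 297·(11) = 1.
So 71·-46 ≡ 1 (mod 297), and -46 mod 297 = 251.

251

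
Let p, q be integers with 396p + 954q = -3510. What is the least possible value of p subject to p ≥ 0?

8

gcd(954, 396) = 18.
18 divides -3510, so solutions exist.
By Bézout, 396·(-12) + 954·(5) = 18.
Scale by -3510/18 = -195: (p₀, q₀) = (2340, -975).
General solution: p = 2340 + 53t, q = -975 - 22t for integer t.
p ≥ 0: smallest is 2340 mod 53 = 8 (at t = -44), with q = -7.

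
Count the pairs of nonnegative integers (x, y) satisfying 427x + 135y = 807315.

gcd(427, 135) = 1.
By Bézout, 427·(43) + 135·(-136) = 1.
One solution: (105, 5648).
General: x = 105 + 135t, y = 5648 - 427t.
x ≥ 0 ⇒ t ≥ 0; y ≥ 0 ⇒ t ≤ 13. So t ∈ [0, 13]: 14 solutions.

14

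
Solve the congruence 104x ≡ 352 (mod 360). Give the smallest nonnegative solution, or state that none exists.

gcd(360, 104) = 8  (360 = 3×104 + 48, 104 = 2×48 + 8, 48 = 6×8).
8 divides 352, so solutions exist.
Back-substituting, 104×(7) + 360×(-2) = 8.
So 104×(7) ≡ 8 (mod 360); multiply by 44: x ≡ 308 (mod 45).
Smallest nonnegative: x = 308 mod 45 = 38.

38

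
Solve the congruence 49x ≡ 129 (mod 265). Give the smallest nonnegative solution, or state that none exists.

gcd(265, 49) = 1.
1 divides 129, so solutions exist.
By Bézout, 49×(119) + 265×(-22) = 1.
So 49×(119) ≡ 1 (mod 265); multiply by 129: x ≡ 15351 (mod 265).
Smallest nonnegative: x = 15351 mod 265 = 246.

246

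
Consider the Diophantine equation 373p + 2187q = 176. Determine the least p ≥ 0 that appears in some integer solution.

1736

gcd(2187, 373) = 1.
1 divides 176, so solutions exist.
By Bézout, 373×(-686) + 2187×(117) = 1.
Scale by 176/1 = 176: (p₀, q₀) = (-120736, 20592).
General solution: p = -120736 + 2187t, q = 20592 - 373t for integer t.
p ≥ 0: smallest is -120736 mod 2187 = 1736 (at t = 56), with q = -296.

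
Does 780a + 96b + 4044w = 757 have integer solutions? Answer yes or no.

gcd(780, 96) = 12  (780 = 8·96 + 12, 96 = 8·12).
gcd(12, 4044) = 12.
12 does not divide 757 (remainder 1), so no integer solutions.

no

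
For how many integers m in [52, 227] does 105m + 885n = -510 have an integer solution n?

3

gcd(885, 105) = 15.
By Bézout, 105*(17) + 885*(-2) = 15.
Particular solution: (12, -2).
General solution: m = 12 + 59t, n = -2 - 7t for integer t.
52 ≤ 12 + 59t ≤ 227 gives t ∈ [1, 3], which is 3 values.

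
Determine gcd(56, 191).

1

gcd(191, 56) = 1  (191 = 3·56 + 23, 56 = 2·23 + 10, 23 = 2·10 + 3, 10 = 3·3 + 1, 3 = 3·1).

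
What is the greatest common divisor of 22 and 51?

gcd(51, 22):
  51 = 2·22 + 7
  22 = 3·7 + 1
  7 = 7·1
so gcd(51, 22) = 1.

1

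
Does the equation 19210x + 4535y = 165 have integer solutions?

gcd(19210, 4535) = 5.
5 divides 165, so integer solutions exist.

yes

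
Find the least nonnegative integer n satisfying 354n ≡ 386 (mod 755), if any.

594

gcd(755, 354) = 1  (755 = 2×354 + 47, 354 = 7×47 + 25, 47 = 1×25 + 22, 25 = 1×22 + 3, 22 = 7×3 + 1, 3 = 3×1).
1 divides 386, so solutions exist.
Back-substituting, 354×(-241) + 755×(113) = 1.
So 354×(-241) ≡ 1 (mod 755); multiply by 386: n ≡ -93026 (mod 755).
Smallest nonnegative: n = -93026 mod 755 = 594.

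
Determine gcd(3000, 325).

gcd(3000, 325) = 25  (3000 = 9×325 + 75, 325 = 4×75 + 25, 75 = 3×25).

25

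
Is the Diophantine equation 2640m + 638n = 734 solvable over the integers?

no

gcd(2640, 638) = 22.
22 does not divide 734 (remainder 8), so no integer solutions.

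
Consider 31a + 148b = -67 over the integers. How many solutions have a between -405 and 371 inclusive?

5

gcd(148, 31) = 1.
By Bézout, 31·(43) + 148·(-9) = 1.
Particular solution: (79, -17).
General solution: a = 79 + 148t, b = -17 - 31t for integer t.
-405 ≤ 79 + 148t ≤ 371 gives t ∈ [-3, 1], which is 5 values.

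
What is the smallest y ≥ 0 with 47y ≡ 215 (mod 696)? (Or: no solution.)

49

gcd(696, 47) = 1.
1 divides 215, so solutions exist.
By Bézout, 47·(311) + 696·(-21) = 1.
So 47·(311) ≡ 1 (mod 696); multiply by 215: y ≡ 66865 (mod 696).
Smallest nonnegative: y = 66865 mod 696 = 49.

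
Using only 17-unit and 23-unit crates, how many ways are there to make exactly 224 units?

1

Need nonnegative integers with 17j + 23k = 224.
gcd(17, 23) = 1, and 17·(-4) + 23·(3) = 1.
So (j₀, k₀) = (-896, 672); general j = -896 + 23t, k = 672 - 17t.
j ≥ 0 ⇒ t ≥ 39; k ≥ 0 ⇒ t ≤ 39. That's 1 value of t.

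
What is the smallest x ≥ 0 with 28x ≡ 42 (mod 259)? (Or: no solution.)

gcd(259, 28) = 7  (259 = 9×28 + 7, 28 = 4×7).
7 divides 42, so solutions exist.
Back-substituting, 28×(-9) + 259×(1) = 7.
So 28×(-9) ≡ 7 (mod 259); multiply by 6: x ≡ -54 (mod 37).
Smallest nonnegative: x = -54 mod 37 = 20.

20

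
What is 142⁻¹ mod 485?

263

gcd(485, 142) = 1.
By Bézout, 142*(-222) + 485*(65) = 1.
So 142*-222 ≡ 1 (mod 485), and -222 mod 485 = 263.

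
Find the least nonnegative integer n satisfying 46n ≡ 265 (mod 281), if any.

244

gcd(281, 46) = 1.
1 divides 265, so solutions exist.
By Bézout, 46×(55) + 281×(-9) = 1.
So 46×(55) ≡ 1 (mod 281); multiply by 265: n ≡ 14575 (mod 281).
Smallest nonnegative: n = 14575 mod 281 = 244.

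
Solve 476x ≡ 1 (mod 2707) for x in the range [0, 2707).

gcd(2707, 476):
  2707 = 5*476 + 327
  476 = 1*327 + 149
  327 = 2*149 + 29
  149 = 5*29 + 4
  29 = 7*4 + 1
  4 = 4*1
so gcd(2707, 476) = 1.
Back-substitute for Bézout coefficients:
  1 = 29 - 7*4
  ... = 476*(-654) + 2707*(115)
So 476*-654 ≡ 1 (mod 2707), and -654 mod 2707 = 2053.

2053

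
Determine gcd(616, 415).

gcd(616, 415) = 1  (616 = 1*415 + 201, 415 = 2*201 + 13, 201 = 15*13 + 6, 13 = 2*6 + 1, 6 = 6*1).

1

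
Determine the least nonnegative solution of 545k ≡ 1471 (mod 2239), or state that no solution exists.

849

gcd(2239, 545) = 1  (2239 = 4*545 + 59, 545 = 9*59 + 14, 59 = 4*14 + 3, 14 = 4*3 + 2, 3 = 1*2 + 1, 2 = 2*1).
1 divides 1471, so solutions exist.
Back-substituting, 545*(-797) + 2239*(194) = 1.
So 545*(-797) ≡ 1 (mod 2239); multiply by 1471: k ≡ -1172387 (mod 2239).
Smallest nonnegative: k = -1172387 mod 2239 = 849.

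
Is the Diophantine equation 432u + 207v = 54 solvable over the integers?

gcd(432, 207) = 9  (432 = 2×207 + 18, 207 = 11×18 + 9, 18 = 2×9).
9 divides 54, so integer solutions exist.

yes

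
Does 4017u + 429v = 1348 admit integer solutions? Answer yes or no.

no

gcd(4017, 429) = 39  (4017 = 9*429 + 156, 429 = 2*156 + 117, 156 = 1*117 + 39, 117 = 3*39).
39 does not divide 1348 (remainder 22), so no integer solutions.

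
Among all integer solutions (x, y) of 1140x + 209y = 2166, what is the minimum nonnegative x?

3

gcd(1140, 209):
  1140 = 5×209 + 95
  209 = 2×95 + 19
  95 = 5×19
so gcd(1140, 209) = 19.
19 divides 2166, so solutions exist.
Back-substitute for Bézout coefficients:
  19 = 209 - 2×95
  ... = 1140×(-2) + 209×(11)
Scale by 2166/19 = 114: (x₀, y₀) = (-228, 1254).
General solution: x = -228 + 11t, y = 1254 - 60t for integer t.
x ≥ 0: smallest is -228 mod 11 = 3 (at t = 21), with y = -6.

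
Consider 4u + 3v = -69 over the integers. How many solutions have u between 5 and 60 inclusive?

gcd(4, 3) = 1.
By Bézout, 4·(1) + 3·(-1) = 1.
Particular solution: (0, -23).
General solution: u = 0 + 3t, v = -23 - 4t for integer t.
5 ≤ 0 + 3t ≤ 60 gives t ∈ [2, 20], which is 19 values.

19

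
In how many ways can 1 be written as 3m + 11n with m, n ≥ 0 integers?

gcd(11, 3):
  11 = 3·3 + 2
  3 = 1·2 + 1
  2 = 2·1
so gcd(11, 3) = 1.
Back-substitute for Bézout coefficients:
  1 = 3 - 1·2
  ... = 3·(4) + 11·(-1)
Scale by 1: one solution is (4, -1). Reduce m mod 11: (4, -1).
General: m = 4 + 11t, n = -1 - 3t.
m ≥ 0 ⇒ t ≥ 0; n ≥ 0 ⇒ t ≤ -1. So t ∈ [0, -1]: 0 solutions.

0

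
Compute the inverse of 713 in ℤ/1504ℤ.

1369

gcd(1504, 713) = 1  (1504 = 2*713 + 78, 713 = 9*78 + 11, 78 = 7*11 + 1, 11 = 11*1).
Back-substituting, 713*(-135) + 1504*(64) = 1.
So 713*-135 ≡ 1 (mod 1504), and -135 mod 1504 = 1369.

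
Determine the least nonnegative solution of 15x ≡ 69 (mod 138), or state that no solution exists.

gcd(138, 15):
  138 = 9·15 + 3
  15 = 5·3
so gcd(138, 15) = 3.
3 divides 69, so solutions exist.
Back-substitute for Bézout coefficients:
  3 = 138 - 9·15
  ... = 15·(-9) + 138·(1)
So 15·(-9) ≡ 3 (mod 138); multiply by 23: x ≡ -207 (mod 46).
Smallest nonnegative: x = -207 mod 46 = 23.

23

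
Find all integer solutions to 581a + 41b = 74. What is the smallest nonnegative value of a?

34

gcd(581, 41):
  581 = 14*41 + 7
  41 = 5*7 + 6
  7 = 1*6 + 1
  6 = 6*1
so gcd(581, 41) = 1.
1 divides 74, so solutions exist.
Back-substitute for Bézout coefficients:
  1 = 7 - 1*6
  ... = 581*(6) + 41*(-85)
Scale by 74/1 = 74: (a₀, b₀) = (444, -6290).
General solution: a = 444 + 41t, b = -6290 - 581t for integer t.
a ≥ 0: smallest is 444 mod 41 = 34 (at t = -10), with b = -480.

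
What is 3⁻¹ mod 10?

7

gcd(10, 3):
  10 = 3·3 + 1
  3 = 3·1
so gcd(10, 3) = 1.
Back-substitute for Bézout coefficients:
  1 = 10 - 3·3
  ... = 3·(-3) + 10·(1)
So 3·-3 ≡ 1 (mod 10), and -3 mod 10 = 7.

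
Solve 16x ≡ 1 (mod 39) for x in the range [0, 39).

22

gcd(39, 16) = 1  (39 = 2*16 + 7, 16 = 2*7 + 2, 7 = 3*2 + 1, 2 = 2*1).
Back-substituting, 16*(-17) + 39*(7) = 1.
So 16*-17 ≡ 1 (mod 39), and -17 mod 39 = 22.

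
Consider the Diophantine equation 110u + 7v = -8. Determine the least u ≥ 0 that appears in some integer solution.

gcd(110, 7) = 1.
1 divides -8, so solutions exist.
By Bézout, 110*(3) + 7*(-47) = 1.
Scale by -8/1 = -8: (u₀, v₀) = (-24, 376).
General solution: u = -24 + 7t, v = 376 - 110t for integer t.
u ≥ 0: smallest is -24 mod 7 = 4 (at t = 4), with v = -64.

4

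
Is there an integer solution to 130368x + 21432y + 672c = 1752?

yes

gcd(130368, 21432) = 24  (130368 = 6·21432 + 1776, 21432 = 12·1776 + 120, 1776 = 14·120 + 96, 120 = 1·96 + 24, 96 = 4·24).
gcd(24, 672) = 24.
24 divides 1752, so integer solutions exist.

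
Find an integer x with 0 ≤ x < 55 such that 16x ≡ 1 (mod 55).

31

gcd(55, 16):
  55 = 3·16 + 7
  16 = 2·7 + 2
  7 = 3·2 + 1
  2 = 2·1
so gcd(55, 16) = 1.
Back-substitute for Bézout coefficients:
  1 = 7 - 3·2
  ... = 16·(-24) + 55·(7)
So 16·-24 ≡ 1 (mod 55), and -24 mod 55 = 31.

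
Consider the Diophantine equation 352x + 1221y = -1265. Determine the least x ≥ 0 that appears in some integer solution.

97

gcd(1221, 352) = 11  (1221 = 3×352 + 165, 352 = 2×165 + 22, 165 = 7×22 + 11, 22 = 2×11).
11 divides -1265, so solutions exist.
Back-substituting, 352×(-52) + 1221×(15) = 11.
Scale by -1265/11 = -115: (x₀, y₀) = (5980, -1725).
General solution: x = 5980 + 111t, y = -1725 - 32t for integer t.
x ≥ 0: smallest is 5980 mod 111 = 97 (at t = -53), with y = -29.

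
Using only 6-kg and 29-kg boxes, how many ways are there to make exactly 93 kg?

Need nonnegative integers with 6j + 29k = 93.
gcd(6, 29) = 1, and 6·(5) + 29·(-1) = 1.
So (j₀, k₀) = (465, -93); general j = 465 + 29t, k = -93 - 6t.
j ≥ 0 ⇒ t ≥ -16; k ≥ 0 ⇒ t ≤ -16. That's 1 value of t.

1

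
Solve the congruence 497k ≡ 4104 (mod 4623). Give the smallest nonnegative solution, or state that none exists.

gcd(4623, 497):
  4623 = 9·497 + 150
  497 = 3·150 + 47
  150 = 3·47 + 9
  47 = 5·9 + 2
  9 = 4·2 + 1
  2 = 2·1
so gcd(4623, 497) = 1.
1 divides 4104, so solutions exist.
Back-substitute for Bézout coefficients:
  1 = 9 - 4·2
  ... = 497·(-2065) + 4623·(222)
So 497·(-2065) ≡ 1 (mod 4623); multiply by 4104: k ≡ -8474760 (mod 4623).
Smallest nonnegative: k = -8474760 mod 4623 = 3822.

3822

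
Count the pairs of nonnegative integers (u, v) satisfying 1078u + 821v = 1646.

gcd(1078, 821):
  1078 = 1×821 + 257
  821 = 3×257 + 50
  257 = 5×50 + 7
  50 = 7×7 + 1
  7 = 7×1
so gcd(1078, 821) = 1.
Back-substitute for Bézout coefficients:
  1 = 50 - 7×7
  ... = 1078×(-115) + 821×(151)
Scale by 1646: one solution is (-189290, 248546). Reduce u mod 821: (361, -472).
General: u = 361 + 821t, v = -472 - 1078t.
u ≥ 0 ⇒ t ≥ 0; v ≥ 0 ⇒ t ≤ -1. So t ∈ [0, -1]: 0 solutions.

0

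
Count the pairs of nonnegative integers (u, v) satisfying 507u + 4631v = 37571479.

gcd(4631, 507) = 1  (4631 = 9*507 + 68, 507 = 7*68 + 31, 68 = 2*31 + 6, 31 = 5*6 + 1, 6 = 6*1).
Back-substituting, 507*(749) + 4631*(-82) = 1.
Scale by 37571479: one solution is (28141037771, -3080861278). Reduce u mod 4631: (2156, 7877).
General: u = 2156 + 4631t, v = 7877 - 507t.
u ≥ 0 ⇒ t ≥ 0; v ≥ 0 ⇒ t ≤ 15. So t ∈ [0, 15]: 16 solutions.

16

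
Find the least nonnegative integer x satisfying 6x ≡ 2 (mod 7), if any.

5

gcd(7, 6) = 1.
1 divides 2, so solutions exist.
By Bézout, 6×(-1) + 7×(1) = 1.
So 6×(-1) ≡ 1 (mod 7); multiply by 2: x ≡ -2 (mod 7).
Smallest nonnegative: x = -2 mod 7 = 5.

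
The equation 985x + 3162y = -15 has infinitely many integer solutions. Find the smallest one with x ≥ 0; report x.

321

gcd(3162, 985) = 1  (3162 = 3×985 + 207, 985 = 4×207 + 157, 207 = 1×157 + 50, 157 = 3×50 + 7, 50 = 7×7 + 1, 7 = 7×1).
1 divides -15, so solutions exist.
Back-substituting, 985×(-443) + 3162×(138) = 1.
Scale by -15/1 = -15: (x₀, y₀) = (6645, -2070).
General solution: x = 6645 + 3162t, y = -2070 - 985t for integer t.
x ≥ 0: smallest is 6645 mod 3162 = 321 (at t = -2), with y = -100.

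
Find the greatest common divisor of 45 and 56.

1

gcd(56, 45):
  56 = 1*45 + 11
  45 = 4*11 + 1
  11 = 11*1
so gcd(56, 45) = 1.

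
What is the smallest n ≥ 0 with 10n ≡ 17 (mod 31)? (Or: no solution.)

gcd(31, 10) = 1.
1 divides 17, so solutions exist.
By Bézout, 10×(-3) + 31×(1) = 1.
So 10×(-3) ≡ 1 (mod 31); multiply by 17: n ≡ -51 (mod 31).
Smallest nonnegative: n = -51 mod 31 = 11.

11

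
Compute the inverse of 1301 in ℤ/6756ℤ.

gcd(6756, 1301):
  6756 = 5*1301 + 251
  1301 = 5*251 + 46
  251 = 5*46 + 21
  46 = 2*21 + 4
  21 = 5*4 + 1
  4 = 4*1
so gcd(6756, 1301) = 1.
Back-substitute for Bézout coefficients:
  1 = 21 - 5*4
  ... = 1301*(-1615) + 6756*(311)
So 1301*-1615 ≡ 1 (mod 6756), and -1615 mod 6756 = 5141.

5141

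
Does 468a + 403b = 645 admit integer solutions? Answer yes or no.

no

gcd(468, 403) = 13  (468 = 1×403 + 65, 403 = 6×65 + 13, 65 = 5×13).
13 does not divide 645 (remainder 8), so no integer solutions.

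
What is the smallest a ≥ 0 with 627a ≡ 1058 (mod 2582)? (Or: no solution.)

850

gcd(2582, 627) = 1.
1 divides 1058, so solutions exist.
By Bézout, 627*(-663) + 2582*(161) = 1.
So 627*(-663) ≡ 1 (mod 2582); multiply by 1058: a ≡ -701454 (mod 2582).
Smallest nonnegative: a = -701454 mod 2582 = 850.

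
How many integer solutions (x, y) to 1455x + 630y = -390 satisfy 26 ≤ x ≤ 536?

gcd(1455, 630) = 15.
By Bézout, 1455*(13) + 630*(-30) = 15.
Particular solution: (40, -93).
General solution: x = 40 + 42t, y = -93 - 97t for integer t.
26 ≤ 40 + 42t ≤ 536 gives t ∈ [0, 11], which is 12 values.

12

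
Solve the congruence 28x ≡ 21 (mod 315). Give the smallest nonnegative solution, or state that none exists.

gcd(315, 28):
  315 = 11·28 + 7
  28 = 4·7
so gcd(315, 28) = 7.
7 divides 21, so solutions exist.
Back-substitute for Bézout coefficients:
  7 = 315 - 11·28
  ... = 28·(-11) + 315·(1)
So 28·(-11) ≡ 7 (mod 315); multiply by 3: x ≡ -33 (mod 45).
Smallest nonnegative: x = -33 mod 45 = 12.

12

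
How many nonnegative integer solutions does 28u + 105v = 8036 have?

gcd(105, 28) = 7.
By Bézout, 28*(4) + 105*(-1) = 7.
One solution: (2, 76).
General: u = 2 + 15t, v = 76 - 4t.
u ≥ 0 ⇒ t ≥ 0; v ≥ 0 ⇒ t ≤ 19. So t ∈ [0, 19]: 20 solutions.

20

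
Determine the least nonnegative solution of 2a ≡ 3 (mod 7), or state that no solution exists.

gcd(7, 2) = 1  (7 = 3*2 + 1, 2 = 2*1).
1 divides 3, so solutions exist.
Back-substituting, 2*(-3) + 7*(1) = 1.
So 2*(-3) ≡ 1 (mod 7); multiply by 3: a ≡ -9 (mod 7).
Smallest nonnegative: a = -9 mod 7 = 5.

5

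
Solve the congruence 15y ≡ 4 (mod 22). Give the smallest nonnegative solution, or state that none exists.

12

gcd(22, 15) = 1  (22 = 1·15 + 7, 15 = 2·7 + 1, 7 = 7·1).
1 divides 4, so solutions exist.
Back-substituting, 15·(3) + 22·(-2) = 1.
So 15·(3) ≡ 1 (mod 22); multiply by 4: y ≡ 12 (mod 22).
Smallest nonnegative: y = 12 mod 22 = 12.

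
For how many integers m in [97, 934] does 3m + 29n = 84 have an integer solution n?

29

gcd(29, 3) = 1  (29 = 9*3 + 2, 3 = 1*2 + 1, 2 = 2*1).
Back-substituting, 3*(10) + 29*(-1) = 1.
Scale by 84: particular solution (840, -84); reduce m mod 29: (28, 0).
General solution: m = 28 + 29t, n = 0 - 3t for integer t.
97 ≤ 28 + 29t ≤ 934 gives t ∈ [3, 31], which is 29 values.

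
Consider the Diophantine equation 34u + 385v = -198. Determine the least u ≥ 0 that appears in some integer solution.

198

gcd(385, 34) = 1.
1 divides -198, so solutions exist.
By Bézout, 34×(34) + 385×(-3) = 1.
Scale by -198/1 = -198: (u₀, v₀) = (-6732, 594).
General solution: u = -6732 + 385t, v = 594 - 34t for integer t.
u ≥ 0: smallest is -6732 mod 385 = 198 (at t = 18), with v = -18.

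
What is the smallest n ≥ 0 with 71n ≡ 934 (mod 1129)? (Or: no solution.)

522

gcd(1129, 71) = 1  (1129 = 15×71 + 64, 71 = 1×64 + 7, 64 = 9×7 + 1, 7 = 7×1).
1 divides 934, so solutions exist.
Back-substituting, 71×(-159) + 1129×(10) = 1.
So 71×(-159) ≡ 1 (mod 1129); multiply by 934: n ≡ -148506 (mod 1129).
Smallest nonnegative: n = -148506 mod 1129 = 522.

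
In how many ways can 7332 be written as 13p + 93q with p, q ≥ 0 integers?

gcd(93, 13) = 1.
By Bézout, 13·(43) + 93·(-6) = 1.
One solution: (6, 78).
General: p = 6 + 93t, q = 78 - 13t.
p ≥ 0 ⇒ t ≥ 0; q ≥ 0 ⇒ t ≤ 6. So t ∈ [0, 6]: 7 solutions.

7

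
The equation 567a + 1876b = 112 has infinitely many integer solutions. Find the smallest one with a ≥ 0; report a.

116

gcd(1876, 567) = 7.
7 divides 112, so solutions exist.
By Bézout, 567·(-43) + 1876·(13) = 7.
Scale by 112/7 = 16: (a₀, b₀) = (-688, 208).
General solution: a = -688 + 268t, b = 208 - 81t for integer t.
a ≥ 0: smallest is -688 mod 268 = 116 (at t = 3), with b = -35.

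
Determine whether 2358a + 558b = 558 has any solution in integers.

yes

gcd(2358, 558):
  2358 = 4·558 + 126
  558 = 4·126 + 54
  126 = 2·54 + 18
  54 = 3·18
so gcd(2358, 558) = 18.
18 divides 558, so integer solutions exist.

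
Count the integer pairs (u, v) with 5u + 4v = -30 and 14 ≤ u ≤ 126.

gcd(5, 4) = 1.
By Bézout, 5·(1) + 4·(-1) = 1.
Particular solution: (2, -10).
General solution: u = 2 + 4t, v = -10 - 5t for integer t.
14 ≤ 2 + 4t ≤ 126 gives t ∈ [3, 31], which is 29 values.

29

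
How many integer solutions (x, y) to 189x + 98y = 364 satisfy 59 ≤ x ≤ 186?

gcd(189, 98):
  189 = 1×98 + 91
  98 = 1×91 + 7
  91 = 13×7
so gcd(189, 98) = 7.
Back-substitute for Bézout coefficients:
  7 = 98 - 1×91
  ... = 189×(-1) + 98×(2)
Scale by 52: particular solution (-52, 104); reduce x mod 14: (4, -4).
General solution: x = 4 + 14t, y = -4 - 27t for integer t.
59 ≤ 4 + 14t ≤ 186 gives t ∈ [4, 13], which is 10 values.

10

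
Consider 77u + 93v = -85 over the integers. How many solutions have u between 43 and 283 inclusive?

gcd(93, 77):
  93 = 1*77 + 16
  77 = 4*16 + 13
  16 = 1*13 + 3
  13 = 4*3 + 1
  3 = 3*1
so gcd(93, 77) = 1.
Back-substitute for Bézout coefficients:
  1 = 13 - 4*3
  ... = 77*(29) + 93*(-24)
Scale by -85: particular solution (-2465, 2040); reduce u mod 93: (46, -39).
General solution: u = 46 + 93t, v = -39 - 77t for integer t.
43 ≤ 46 + 93t ≤ 283 gives t ∈ [0, 2], which is 3 values.

3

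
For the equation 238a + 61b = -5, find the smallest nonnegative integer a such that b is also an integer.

11

gcd(238, 61) = 1  (238 = 3*61 + 55, 61 = 1*55 + 6, 55 = 9*6 + 1, 6 = 6*1).
1 divides -5, so solutions exist.
Back-substituting, 238*(10) + 61*(-39) = 1.
Scale by -5/1 = -5: (a₀, b₀) = (-50, 195).
General solution: a = -50 + 61t, b = 195 - 238t for integer t.
a ≥ 0: smallest is -50 mod 61 = 11 (at t = 1), with b = -43.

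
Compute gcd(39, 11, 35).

1

gcd(39, 11) = 1.
gcd(1, 35) = 1.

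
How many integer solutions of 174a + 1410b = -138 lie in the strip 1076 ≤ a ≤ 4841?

gcd(1410, 174) = 6  (1410 = 8*174 + 18, 174 = 9*18 + 12, 18 = 1*12 + 6, 12 = 2*6).
Back-substituting, 174*(-81) + 1410*(10) = 6.
Scale by -23: particular solution (1863, -230); reduce a mod 235: (218, -27).
General solution: a = 218 + 235t, b = -27 - 29t for integer t.
1076 ≤ 218 + 235t ≤ 4841 gives t ∈ [4, 19], which is 16 values.

16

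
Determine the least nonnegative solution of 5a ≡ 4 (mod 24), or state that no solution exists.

gcd(24, 5) = 1.
1 divides 4, so solutions exist.
By Bézout, 5*(5) + 24*(-1) = 1.
So 5*(5) ≡ 1 (mod 24); multiply by 4: a ≡ 20 (mod 24).
Smallest nonnegative: a = 20 mod 24 = 20.

20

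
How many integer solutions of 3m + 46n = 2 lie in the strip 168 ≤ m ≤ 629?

10

gcd(46, 3) = 1  (46 = 15·3 + 1, 3 = 3·1).
Back-substituting, 3·(-15) + 46·(1) = 1.
Scale by 2: particular solution (-30, 2); reduce m mod 46: (16, -1).
General solution: m = 16 + 46t, n = -1 - 3t for integer t.
168 ≤ 16 + 46t ≤ 629 gives t ∈ [4, 13], which is 10 values.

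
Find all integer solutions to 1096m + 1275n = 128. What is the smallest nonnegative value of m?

968

gcd(1275, 1096) = 1  (1275 = 1×1096 + 179, 1096 = 6×179 + 22, 179 = 8×22 + 3, 22 = 7×3 + 1, 3 = 3×1).
1 divides 128, so solutions exist.
Back-substituting, 1096×(406) + 1275×(-349) = 1.
Scale by 128/1 = 128: (m₀, n₀) = (51968, -44672).
General solution: m = 51968 + 1275t, n = -44672 - 1096t for integer t.
m ≥ 0: smallest is 51968 mod 1275 = 968 (at t = -40), with n = -832.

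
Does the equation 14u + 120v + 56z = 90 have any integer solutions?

gcd(120, 14) = 2  (120 = 8·14 + 8, 14 = 1·8 + 6, 8 = 1·6 + 2, 6 = 3·2).
gcd(2, 56) = 2.
2 divides 90, so integer solutions exist.

yes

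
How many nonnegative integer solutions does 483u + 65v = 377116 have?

12

gcd(483, 65):
  483 = 7×65 + 28
  65 = 2×28 + 9
  28 = 3×9 + 1
  9 = 9×1
so gcd(483, 65) = 1.
Back-substitute for Bézout coefficients:
  1 = 28 - 3×9
  ... = 483×(7) + 65×(-52)
Scale by 377116: one solution is (2639812, -19610032). Reduce u mod 65: (32, 5564).
General: u = 32 + 65t, v = 5564 - 483t.
u ≥ 0 ⇒ t ≥ 0; v ≥ 0 ⇒ t ≤ 11. So t ∈ [0, 11]: 12 solutions.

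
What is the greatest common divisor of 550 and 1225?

gcd(1225, 550):
  1225 = 2*550 + 125
  550 = 4*125 + 50
  125 = 2*50 + 25
  50 = 2*25
so gcd(1225, 550) = 25.

25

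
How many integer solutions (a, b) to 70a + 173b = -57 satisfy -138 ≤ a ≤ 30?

gcd(173, 70):
  173 = 2×70 + 33
  70 = 2×33 + 4
  33 = 8×4 + 1
  4 = 4×1
so gcd(173, 70) = 1.
Back-substitute for Bézout coefficients:
  1 = 33 - 8×4
  ... = 70×(-42) + 173×(17)
Scale by -57: particular solution (2394, -969); reduce a mod 173: (145, -59).
General solution: a = 145 + 173t, b = -59 - 70t for integer t.
-138 ≤ 145 + 173t ≤ 30 gives t ∈ [-1, -1], which is 1 value.

1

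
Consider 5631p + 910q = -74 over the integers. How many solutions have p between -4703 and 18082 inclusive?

25

gcd(5631, 910) = 1.
By Bézout, 5631*(-149) + 910*(922) = 1.
Particular solution: (106, -656).
General solution: p = 106 + 910t, q = -656 - 5631t for integer t.
-4703 ≤ 106 + 910t ≤ 18082 gives t ∈ [-5, 19], which is 25 values.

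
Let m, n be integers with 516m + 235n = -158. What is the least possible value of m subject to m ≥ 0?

17

gcd(516, 235):
  516 = 2*235 + 46
  235 = 5*46 + 5
  46 = 9*5 + 1
  5 = 5*1
so gcd(516, 235) = 1.
1 divides -158, so solutions exist.
Back-substitute for Bézout coefficients:
  1 = 46 - 9*5
  ... = 516*(46) + 235*(-101)
Scale by -158/1 = -158: (m₀, n₀) = (-7268, 15958).
General solution: m = -7268 + 235t, n = 15958 - 516t for integer t.
m ≥ 0: smallest is -7268 mod 235 = 17 (at t = 31), with n = -38.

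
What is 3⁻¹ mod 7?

5

gcd(7, 3) = 1  (7 = 2*3 + 1, 3 = 3*1).
Back-substituting, 3*(-2) + 7*(1) = 1.
So 3*-2 ≡ 1 (mod 7), and -2 mod 7 = 5.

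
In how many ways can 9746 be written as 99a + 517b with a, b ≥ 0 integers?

gcd(517, 99) = 11.
By Bézout, 99*(21) + 517*(-4) = 11.
One solution: (41, 11).
General: a = 41 + 47t, b = 11 - 9t.
a ≥ 0 ⇒ t ≥ 0; b ≥ 0 ⇒ t ≤ 1. So t ∈ [0, 1]: 2 solutions.

2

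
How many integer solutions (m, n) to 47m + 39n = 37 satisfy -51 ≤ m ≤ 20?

2

gcd(47, 39) = 1  (47 = 1*39 + 8, 39 = 4*8 + 7, 8 = 1*7 + 1, 7 = 7*1).
Back-substituting, 47*(5) + 39*(-6) = 1.
Scale by 37: particular solution (185, -222); reduce m mod 39: (29, -34).
General solution: m = 29 + 39t, n = -34 - 47t for integer t.
-51 ≤ 29 + 39t ≤ 20 gives t ∈ [-2, -1], which is 2 values.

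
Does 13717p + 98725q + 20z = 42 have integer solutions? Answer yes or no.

gcd(98725, 13717) = 11.
gcd(11, 20) = 1.
1 divides 42, so integer solutions exist.

yes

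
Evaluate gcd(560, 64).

gcd(560, 64) = 16  (560 = 8*64 + 48, 64 = 1*48 + 16, 48 = 3*16).

16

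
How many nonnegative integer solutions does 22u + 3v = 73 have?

1

gcd(22, 3) = 1.
By Bézout, 22·(1) + 3·(-7) = 1.
One solution: (1, 17).
General: u = 1 + 3t, v = 17 - 22t.
u ≥ 0 ⇒ t ≥ 0; v ≥ 0 ⇒ t ≤ 0. So t ∈ [0, 0]: 1 solution.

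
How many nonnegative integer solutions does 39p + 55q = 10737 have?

5

gcd(55, 39):
  55 = 1·39 + 16
  39 = 2·16 + 7
  16 = 2·7 + 2
  7 = 3·2 + 1
  2 = 2·1
so gcd(55, 39) = 1.
Back-substitute for Bézout coefficients:
  1 = 7 - 3·2
  ... = 39·(24) + 55·(-17)
Scale by 10737: one solution is (257688, -182529). Reduce p mod 55: (13, 186).
General: p = 13 + 55t, q = 186 - 39t.
p ≥ 0 ⇒ t ≥ 0; q ≥ 0 ⇒ t ≤ 4. So t ∈ [0, 4]: 5 solutions.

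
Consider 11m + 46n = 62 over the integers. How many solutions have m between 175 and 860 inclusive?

15

gcd(46, 11) = 1.
By Bézout, 11·(21) + 46·(-5) = 1.
Particular solution: (14, -2).
General solution: m = 14 + 46t, n = -2 - 11t for integer t.
175 ≤ 14 + 46t ≤ 860 gives t ∈ [4, 18], which is 15 values.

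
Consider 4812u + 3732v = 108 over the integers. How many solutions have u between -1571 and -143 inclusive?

4

gcd(4812, 3732):
  4812 = 1*3732 + 1080
  3732 = 3*1080 + 492
  1080 = 2*492 + 96
  492 = 5*96 + 12
  96 = 8*12
so gcd(4812, 3732) = 12.
Back-substitute for Bézout coefficients:
  12 = 492 - 5*96
  ... = 4812*(-38) + 3732*(49)
Scale by 9: particular solution (-342, 441); reduce u mod 311: (280, -361).
General solution: u = 280 + 311t, v = -361 - 401t for integer t.
-1571 ≤ 280 + 311t ≤ -143 gives t ∈ [-5, -2], which is 4 values.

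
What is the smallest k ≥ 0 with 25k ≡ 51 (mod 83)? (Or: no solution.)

gcd(83, 25) = 1.
1 divides 51, so solutions exist.
By Bézout, 25×(10) + 83×(-3) = 1.
So 25×(10) ≡ 1 (mod 83); multiply by 51: k ≡ 510 (mod 83).
Smallest nonnegative: k = 510 mod 83 = 12.

12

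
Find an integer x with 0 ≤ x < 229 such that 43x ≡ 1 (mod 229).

16

gcd(229, 43):
  229 = 5·43 + 14
  43 = 3·14 + 1
  14 = 14·1
so gcd(229, 43) = 1.
Back-substitute for Bézout coefficients:
  1 = 43 - 3·14
  ... = 43·(16) + 229·(-3)
So 43·16 ≡ 1 (mod 229), and 16 mod 229 = 16.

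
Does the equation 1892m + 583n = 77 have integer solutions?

yes

gcd(1892, 583):
  1892 = 3×583 + 143
  583 = 4×143 + 11
  143 = 13×11
so gcd(1892, 583) = 11.
11 divides 77, so integer solutions exist.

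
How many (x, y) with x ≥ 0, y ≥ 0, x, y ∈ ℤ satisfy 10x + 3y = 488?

16

gcd(10, 3) = 1  (10 = 3·3 + 1, 3 = 3·1).
Back-substituting, 10·(1) + 3·(-3) = 1.
Scale by 488: one solution is (488, -1464). Reduce x mod 3: (2, 156).
General: x = 2 + 3t, y = 156 - 10t.
x ≥ 0 ⇒ t ≥ 0; y ≥ 0 ⇒ t ≤ 15. So t ∈ [0, 15]: 16 solutions.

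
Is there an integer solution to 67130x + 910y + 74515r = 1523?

gcd(67130, 910) = 70  (67130 = 73×910 + 700, 910 = 1×700 + 210, 700 = 3×210 + 70, 210 = 3×70).
gcd(70, 74515) = 35.
35 does not divide 1523 (remainder 18), so no integer solutions.

no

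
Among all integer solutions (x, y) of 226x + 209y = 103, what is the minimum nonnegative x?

gcd(226, 209) = 1.
1 divides 103, so solutions exist.
By Bézout, 226*(-86) + 209*(93) = 1.
Scale by 103/1 = 103: (x₀, y₀) = (-8858, 9579).
General solution: x = -8858 + 209t, y = 9579 - 226t for integer t.
x ≥ 0: smallest is -8858 mod 209 = 129 (at t = 43), with y = -139.

129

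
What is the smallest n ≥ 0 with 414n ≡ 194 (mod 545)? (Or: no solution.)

11

gcd(545, 414) = 1  (545 = 1·414 + 131, 414 = 3·131 + 21, 131 = 6·21 + 5, 21 = 4·5 + 1, 5 = 5·1).
1 divides 194, so solutions exist.
Back-substituting, 414·(104) + 545·(-79) = 1.
So 414·(104) ≡ 1 (mod 545); multiply by 194: n ≡ 20176 (mod 545).
Smallest nonnegative: n = 20176 mod 545 = 11.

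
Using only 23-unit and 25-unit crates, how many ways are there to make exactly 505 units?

1

Need nonnegative integers with 23j + 25k = 505.
gcd(23, 25) = 1, and 23·(12) + 25·(-11) = 1.
So (j₀, k₀) = (6060, -5555); general j = 6060 + 25t, k = -5555 - 23t.
j ≥ 0 ⇒ t ≥ -242; k ≥ 0 ⇒ t ≤ -242. That's 1 value of t.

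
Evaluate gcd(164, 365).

1

gcd(365, 164):
  365 = 2*164 + 37
  164 = 4*37 + 16
  37 = 2*16 + 5
  16 = 3*5 + 1
  5 = 5*1
so gcd(365, 164) = 1.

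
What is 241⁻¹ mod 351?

gcd(351, 241) = 1  (351 = 1·241 + 110, 241 = 2·110 + 21, 110 = 5·21 + 5, 21 = 4·5 + 1, 5 = 5·1).
Back-substituting, 241·(67) + 351·(-46) = 1.
So 241·67 ≡ 1 (mod 351), and 67 mod 351 = 67.

67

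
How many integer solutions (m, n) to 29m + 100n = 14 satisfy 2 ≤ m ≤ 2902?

29

gcd(100, 29):
  100 = 3·29 + 13
  29 = 2·13 + 3
  13 = 4·3 + 1
  3 = 3·1
so gcd(100, 29) = 1.
Back-substitute for Bézout coefficients:
  1 = 13 - 4·3
  ... = 29·(-31) + 100·(9)
Scale by 14: particular solution (-434, 126); reduce m mod 100: (66, -19).
General solution: m = 66 + 100t, n = -19 - 29t for integer t.
2 ≤ 66 + 100t ≤ 2902 gives t ∈ [0, 28], which is 29 values.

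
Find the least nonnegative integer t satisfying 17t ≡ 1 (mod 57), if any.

gcd(57, 17) = 1  (57 = 3×17 + 6, 17 = 2×6 + 5, 6 = 1×5 + 1, 5 = 5×1).
1 divides 1, so solutions exist.
Back-substituting, 17×(-10) + 57×(3) = 1.
So 17×(-10) ≡ 1 (mod 57); multiply by 1: t ≡ -10 (mod 57).
Smallest nonnegative: t = -10 mod 57 = 47.

47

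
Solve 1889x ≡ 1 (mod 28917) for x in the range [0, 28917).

gcd(28917, 1889) = 1.
By Bézout, 1889*(-8695) + 28917*(568) = 1.
So 1889*-8695 ≡ 1 (mod 28917), and -8695 mod 28917 = 20222.

20222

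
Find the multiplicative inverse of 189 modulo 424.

gcd(424, 189):
  424 = 2·189 + 46
  189 = 4·46 + 5
  46 = 9·5 + 1
  5 = 5·1
so gcd(424, 189) = 1.
Back-substitute for Bézout coefficients:
  1 = 46 - 9·5
  ... = 189·(-83) + 424·(37)
So 189·-83 ≡ 1 (mod 424), and -83 mod 424 = 341.

341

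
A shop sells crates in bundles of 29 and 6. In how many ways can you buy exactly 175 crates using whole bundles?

1

Need nonnegative integers with 29j + 6k = 175.
gcd(29, 6) = 1, and 29·(-1) + 6·(5) = 1.
So (j₀, k₀) = (-175, 875); general j = -175 + 6t, k = 875 - 29t.
j ≥ 0 ⇒ t ≥ 30; k ≥ 0 ⇒ t ≤ 30. That's 1 value of t.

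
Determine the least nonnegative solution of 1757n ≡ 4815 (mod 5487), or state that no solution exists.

2448

gcd(5487, 1757) = 1.
1 divides 4815, so solutions exist.
By Bézout, 1757*(-1702) + 5487*(545) = 1.
So 1757*(-1702) ≡ 1 (mod 5487); multiply by 4815: n ≡ -8195130 (mod 5487).
Smallest nonnegative: n = -8195130 mod 5487 = 2448.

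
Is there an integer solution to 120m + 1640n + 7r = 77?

yes

gcd(1640, 120) = 40  (1640 = 13*120 + 80, 120 = 1*80 + 40, 80 = 2*40).
gcd(40, 7) = 1.
1 divides 77, so integer solutions exist.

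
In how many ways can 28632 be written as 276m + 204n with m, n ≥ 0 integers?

gcd(276, 204) = 12.
By Bézout, 276×(3) + 204×(-4) = 12.
One solution: (1, 139).
General: m = 1 + 17t, n = 139 - 23t.
m ≥ 0 ⇒ t ≥ 0; n ≥ 0 ⇒ t ≤ 6. So t ∈ [0, 6]: 7 solutions.

7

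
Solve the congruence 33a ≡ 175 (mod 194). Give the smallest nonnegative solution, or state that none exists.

117

gcd(194, 33) = 1.
1 divides 175, so solutions exist.
By Bézout, 33·(-47) + 194·(8) = 1.
So 33·(-47) ≡ 1 (mod 194); multiply by 175: a ≡ -8225 (mod 194).
Smallest nonnegative: a = -8225 mod 194 = 117.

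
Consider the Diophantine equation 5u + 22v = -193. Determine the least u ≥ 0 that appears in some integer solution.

1

gcd(22, 5):
  22 = 4×5 + 2
  5 = 2×2 + 1
  2 = 2×1
so gcd(22, 5) = 1.
1 divides -193, so solutions exist.
Back-substitute for Bézout coefficients:
  1 = 5 - 2×2
  ... = 5×(9) + 22×(-2)
Scale by -193/1 = -193: (u₀, v₀) = (-1737, 386).
General solution: u = -1737 + 22t, v = 386 - 5t for integer t.
u ≥ 0: smallest is -1737 mod 22 = 1 (at t = 79), with v = -9.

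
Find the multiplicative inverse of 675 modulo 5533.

gcd(5533, 675):
  5533 = 8·675 + 133
  675 = 5·133 + 10
  133 = 13·10 + 3
  10 = 3·3 + 1
  3 = 3·1
so gcd(5533, 675) = 1.
Back-substitute for Bézout coefficients:
  1 = 10 - 3·3
  ... = 675·(1664) + 5533·(-203)
So 675·1664 ≡ 1 (mod 5533), and 1664 mod 5533 = 1664.

1664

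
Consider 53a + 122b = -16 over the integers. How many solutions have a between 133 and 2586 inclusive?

gcd(122, 53):
  122 = 2×53 + 16
  53 = 3×16 + 5
  16 = 3×5 + 1
  5 = 5×1
so gcd(122, 53) = 1.
Back-substitute for Bézout coefficients:
  1 = 16 - 3×5
  ... = 53×(-23) + 122×(10)
Scale by -16: particular solution (368, -160); reduce a mod 122: (2, -1).
General solution: a = 2 + 122t, b = -1 - 53t for integer t.
133 ≤ 2 + 122t ≤ 2586 gives t ∈ [2, 21], which is 20 values.

20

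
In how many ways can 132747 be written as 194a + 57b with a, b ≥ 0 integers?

gcd(194, 57) = 1  (194 = 3·57 + 23, 57 = 2·23 + 11, 23 = 2·11 + 1, 11 = 11·1).
Back-substituting, 194·(5) + 57·(-17) = 1.
Scale by 132747: one solution is (663735, -2256699). Reduce a mod 57: (27, 2237).
General: a = 27 + 57t, b = 2237 - 194t.
a ≥ 0 ⇒ t ≥ 0; b ≥ 0 ⇒ t ≤ 11. So t ∈ [0, 11]: 12 solutions.

12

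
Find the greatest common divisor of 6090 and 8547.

21

gcd(8547, 6090) = 21  (8547 = 1*6090 + 2457, 6090 = 2*2457 + 1176, 2457 = 2*1176 + 105, 1176 = 11*105 + 21, 105 = 5*21).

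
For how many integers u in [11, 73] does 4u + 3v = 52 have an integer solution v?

gcd(4, 3) = 1.
By Bézout, 4·(1) + 3·(-1) = 1.
Particular solution: (1, 16).
General solution: u = 1 + 3t, v = 16 - 4t for integer t.
11 ≤ 1 + 3t ≤ 73 gives t ∈ [4, 24], which is 21 values.

21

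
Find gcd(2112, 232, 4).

4

gcd(2112, 232):
  2112 = 9*232 + 24
  232 = 9*24 + 16
  24 = 1*16 + 8
  16 = 2*8
so gcd(2112, 232) = 8.
gcd(8, 4) = 4.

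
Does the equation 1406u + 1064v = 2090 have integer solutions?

yes

gcd(1406, 1064):
  1406 = 1*1064 + 342
  1064 = 3*342 + 38
  342 = 9*38
so gcd(1406, 1064) = 38.
38 divides 2090, so integer solutions exist.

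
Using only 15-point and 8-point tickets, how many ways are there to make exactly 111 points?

Need nonnegative integers with 15j + 8k = 111.
gcd(15, 8) = 1, and 15·(-1) + 8·(2) = 1.
So (j₀, k₀) = (-111, 222); general j = -111 + 8t, k = 222 - 15t.
j ≥ 0 ⇒ t ≥ 14; k ≥ 0 ⇒ t ≤ 14. That's 1 value of t.

1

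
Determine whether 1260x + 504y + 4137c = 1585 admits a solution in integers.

gcd(1260, 504) = 252.
gcd(252, 4137) = 21.
21 does not divide 1585 (remainder 10), so no integer solutions.

no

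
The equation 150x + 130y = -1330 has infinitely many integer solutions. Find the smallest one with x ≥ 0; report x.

gcd(150, 130):
  150 = 1·130 + 20
  130 = 6·20 + 10
  20 = 2·10
so gcd(150, 130) = 10.
10 divides -1330, so solutions exist.
Back-substitute for Bézout coefficients:
  10 = 130 - 6·20
  ... = 150·(-6) + 130·(7)
Scale by -1330/10 = -133: (x₀, y₀) = (798, -931).
General solution: x = 798 + 13t, y = -931 - 15t for integer t.
x ≥ 0: smallest is 798 mod 13 = 5 (at t = -61), with y = -16.

5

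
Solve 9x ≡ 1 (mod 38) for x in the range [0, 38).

gcd(38, 9) = 1.
By Bézout, 9·(17) + 38·(-4) = 1.
So 9·17 ≡ 1 (mod 38), and 17 mod 38 = 17.

17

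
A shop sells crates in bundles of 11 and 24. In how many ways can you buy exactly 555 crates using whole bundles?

2

Need nonnegative integers with 11j + 24k = 555.
gcd(11, 24) = 1, and 11·(11) + 24·(-5) = 1.
So (j₀, k₀) = (6105, -2775); general j = 6105 + 24t, k = -2775 - 11t.
j ≥ 0 ⇒ t ≥ -254; k ≥ 0 ⇒ t ≤ -253. That's 2 values of t.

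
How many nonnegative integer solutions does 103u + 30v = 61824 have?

20

gcd(103, 30) = 1.
By Bézout, 103×(7) + 30×(-24) = 1.
One solution: (18, 1999).
General: u = 18 + 30t, v = 1999 - 103t.
u ≥ 0 ⇒ t ≥ 0; v ≥ 0 ⇒ t ≤ 19. So t ∈ [0, 19]: 20 solutions.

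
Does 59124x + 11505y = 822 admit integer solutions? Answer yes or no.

no

gcd(59124, 11505) = 39  (59124 = 5*11505 + 1599, 11505 = 7*1599 + 312, 1599 = 5*312 + 39, 312 = 8*39).
39 does not divide 822 (remainder 3), so no integer solutions.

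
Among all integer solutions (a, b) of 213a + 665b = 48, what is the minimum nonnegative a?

506

gcd(665, 213):
  665 = 3*213 + 26
  213 = 8*26 + 5
  26 = 5*5 + 1
  5 = 5*1
so gcd(665, 213) = 1.
1 divides 48, so solutions exist.
Back-substitute for Bézout coefficients:
  1 = 26 - 5*5
  ... = 213*(-128) + 665*(41)
Scale by 48/1 = 48: (a₀, b₀) = (-6144, 1968).
General solution: a = -6144 + 665t, b = 1968 - 213t for integer t.
a ≥ 0: smallest is -6144 mod 665 = 506 (at t = 10), with b = -162.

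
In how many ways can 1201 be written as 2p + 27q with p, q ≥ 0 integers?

gcd(27, 2) = 1  (27 = 13·2 + 1, 2 = 2·1).
Back-substituting, 2·(-13) + 27·(1) = 1.
Scale by 1201: one solution is (-15613, 1201). Reduce p mod 27: (20, 43).
General: p = 20 + 27t, q = 43 - 2t.
p ≥ 0 ⇒ t ≥ 0; q ≥ 0 ⇒ t ≤ 21. So t ∈ [0, 21]: 22 solutions.

22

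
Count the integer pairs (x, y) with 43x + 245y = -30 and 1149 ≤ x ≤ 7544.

26

gcd(245, 43) = 1  (245 = 5·43 + 30, 43 = 1·30 + 13, 30 = 2·13 + 4, 13 = 3·4 + 1, 4 = 4·1).
Back-substituting, 43·(57) + 245·(-10) = 1.
Scale by -30: particular solution (-1710, 300); reduce x mod 245: (5, -1).
General solution: x = 5 + 245t, y = -1 - 43t for integer t.
1149 ≤ 5 + 245t ≤ 7544 gives t ∈ [5, 30], which is 26 values.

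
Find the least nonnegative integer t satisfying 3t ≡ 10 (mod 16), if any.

14

gcd(16, 3) = 1.
1 divides 10, so solutions exist.
By Bézout, 3·(-5) + 16·(1) = 1.
So 3·(-5) ≡ 1 (mod 16); multiply by 10: t ≡ -50 (mod 16).
Smallest nonnegative: t = -50 mod 16 = 14.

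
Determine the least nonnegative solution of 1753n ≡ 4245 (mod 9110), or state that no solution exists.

2315

gcd(9110, 1753) = 1  (9110 = 5·1753 + 345, 1753 = 5·345 + 28, 345 = 12·28 + 9, 28 = 3·9 + 1, 9 = 9·1).
1 divides 4245, so solutions exist.
Back-substituting, 1753·(977) + 9110·(-188) = 1.
So 1753·(977) ≡ 1 (mod 9110); multiply by 4245: n ≡ 4147365 (mod 9110).
Smallest nonnegative: n = 4147365 mod 9110 = 2315.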